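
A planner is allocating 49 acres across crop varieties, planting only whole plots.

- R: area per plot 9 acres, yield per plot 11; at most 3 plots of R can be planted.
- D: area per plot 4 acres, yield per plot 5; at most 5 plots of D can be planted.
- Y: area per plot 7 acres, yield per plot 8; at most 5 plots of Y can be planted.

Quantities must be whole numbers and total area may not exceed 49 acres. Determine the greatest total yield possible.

59

3×R, 2×D, and 2×Y: area 49 ≤ 49, yield 3·11 + 2·5 + 2·8 = 59.
1×R, 3×D, and 4×Y: area 49 ≤ 49, yield 1·11 + 3·5 + 4·8 = 58.
Best is 59.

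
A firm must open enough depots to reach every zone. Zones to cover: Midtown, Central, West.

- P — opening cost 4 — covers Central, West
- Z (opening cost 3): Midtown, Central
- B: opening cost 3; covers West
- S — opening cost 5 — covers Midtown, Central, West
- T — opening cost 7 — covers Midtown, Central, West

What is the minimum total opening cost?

This is an integer covering problem.
The greedy cost-per-new-zone heuristic would pick Z and B for 6, but a cheaper cover exists.
S alone covers Midtown, Central, West — every zone.
Total opening cost: 5.
No cover costs less than 5.

5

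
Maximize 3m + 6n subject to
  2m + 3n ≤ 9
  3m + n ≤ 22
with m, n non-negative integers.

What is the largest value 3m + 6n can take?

18

(m,n)=(0,3): 2·0+3·3=9≤9, 3·0+1·3=3≤22, objective 18.
(m,n)=(1,2): 2·1+3·2=8≤9, 3·1+1·2=5≤22, objective 15.
(m,n)=(0,2): 2·0+3·2=6≤9, 3·0+1·2=2≤22, objective 12.
The best lattice point is (0,3), giving 18.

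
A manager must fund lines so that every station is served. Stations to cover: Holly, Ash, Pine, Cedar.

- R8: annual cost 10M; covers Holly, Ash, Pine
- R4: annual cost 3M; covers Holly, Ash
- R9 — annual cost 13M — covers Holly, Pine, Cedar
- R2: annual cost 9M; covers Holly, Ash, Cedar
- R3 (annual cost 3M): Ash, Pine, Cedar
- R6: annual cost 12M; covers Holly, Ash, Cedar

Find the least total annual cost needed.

Choose R4 and R3: together they cover Holly, Ash, Pine, Cedar — every station.
Total annual cost: 3 + 3 = 6.
No cover costs less than 6.

6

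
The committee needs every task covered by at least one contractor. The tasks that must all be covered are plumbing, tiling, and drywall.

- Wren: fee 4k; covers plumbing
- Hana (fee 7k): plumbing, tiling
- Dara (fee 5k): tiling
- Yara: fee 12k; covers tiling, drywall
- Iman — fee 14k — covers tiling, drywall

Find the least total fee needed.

The greedy cost-per-new-task heuristic would pick Hana and Yara for 19, but a cheaper cover exists.
Choose Wren and Yara: together they cover plumbing, tiling, drywall — every task.
Total fee: 4 + 12 = 16.
No cover costs less than 16.

16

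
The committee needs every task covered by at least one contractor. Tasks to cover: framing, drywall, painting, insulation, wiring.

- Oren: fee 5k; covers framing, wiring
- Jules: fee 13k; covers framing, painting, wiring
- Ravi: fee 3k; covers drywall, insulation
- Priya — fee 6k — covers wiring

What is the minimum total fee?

This is a weighted set-cover instance.
The greedy cost-per-new-task heuristic would pick Ravi, Oren, and Jules for 21, but a cheaper cover exists.
Choose Jules and Ravi: together they cover framing, drywall, painting, insulation, wiring — every task.
Total fee: 13 + 3 = 16.
No cover costs less than 16.

16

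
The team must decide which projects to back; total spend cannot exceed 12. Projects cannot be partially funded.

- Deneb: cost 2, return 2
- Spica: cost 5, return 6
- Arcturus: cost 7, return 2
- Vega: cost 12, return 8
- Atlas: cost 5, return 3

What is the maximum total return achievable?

Take Deneb, Spica, and Atlas: cost 2 + 5 + 5 = 12 ≤ 12, return 2 + 6 + 3 = 11.
No other feasible combination does better.

11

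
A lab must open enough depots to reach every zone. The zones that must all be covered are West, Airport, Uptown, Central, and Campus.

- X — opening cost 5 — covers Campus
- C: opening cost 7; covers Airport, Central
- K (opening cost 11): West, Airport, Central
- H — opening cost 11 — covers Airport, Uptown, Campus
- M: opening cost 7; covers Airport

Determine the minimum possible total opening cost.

22

Choose K and H: together they cover West, Airport, Uptown, Central, Campus — every zone.
Total opening cost: 11 + 11 = 22.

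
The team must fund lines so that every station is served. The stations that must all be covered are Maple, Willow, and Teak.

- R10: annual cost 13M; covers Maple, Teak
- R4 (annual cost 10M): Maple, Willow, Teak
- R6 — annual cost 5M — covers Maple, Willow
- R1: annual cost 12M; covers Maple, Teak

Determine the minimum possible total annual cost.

R4 alone covers Maple, Willow, Teak — every station.
Total annual cost: 10.

10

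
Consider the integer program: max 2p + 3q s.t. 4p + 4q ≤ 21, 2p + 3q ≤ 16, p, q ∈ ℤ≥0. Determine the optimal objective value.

The continuous relaxation peaks at (0, 5.25) with value 15.75; rounding to a feasible lattice point costs some objective.
(p,q)=(0,5): 4·0+4·5=20≤21, 2·0+3·5=15≤16, objective 15.
(p,q)=(1,4): 4·1+4·4=20≤21, 2·1+3·4=14≤16, objective 14.
(p,q)=(0,4): 4·0+4·4=16≤21, 2·0+3·4=12≤16, objective 12.
Maximum is 15 at (p,q)=(0,5).

15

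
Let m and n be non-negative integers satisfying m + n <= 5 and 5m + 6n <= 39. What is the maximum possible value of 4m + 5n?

(m,n)=(0,5): 1·0+1·5=5≤5, 5·0+6·5=30≤39, objective 25.
(m,n)=(1,4): 1·1+1·4=5≤5, 5·1+6·4=29≤39, objective 24.
(m,n)=(0,4): 1·0+1·4=4≤5, 5·0+6·4=24≤39, objective 20.
The best lattice point is (0,5), giving 25.

25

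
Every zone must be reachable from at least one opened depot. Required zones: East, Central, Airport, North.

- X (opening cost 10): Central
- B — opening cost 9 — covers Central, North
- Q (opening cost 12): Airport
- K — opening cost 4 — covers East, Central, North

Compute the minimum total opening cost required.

16

This is an integer covering problem.
Choose Q and K: together they cover East, Central, Airport, North — every zone.
Total opening cost: 12 + 4 = 16.
No cover costs less than 16.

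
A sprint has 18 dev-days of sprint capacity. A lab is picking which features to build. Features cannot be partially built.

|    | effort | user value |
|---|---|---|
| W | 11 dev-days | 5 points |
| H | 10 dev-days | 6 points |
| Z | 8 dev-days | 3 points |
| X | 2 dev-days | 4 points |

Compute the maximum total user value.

10

This is an integer program with binary decision variables.
H + Z: effort 10 + 8 = 18 ≤ 18, user value 6 + 3 = 9.
H + X: effort 10 + 2 = 12 ≤ 18, user value 6 + 4 = 10.
W + X: effort 11 + 2 = 13 ≤ 18, user value 5 + 4 = 9.
Best is H and X with total user value 10.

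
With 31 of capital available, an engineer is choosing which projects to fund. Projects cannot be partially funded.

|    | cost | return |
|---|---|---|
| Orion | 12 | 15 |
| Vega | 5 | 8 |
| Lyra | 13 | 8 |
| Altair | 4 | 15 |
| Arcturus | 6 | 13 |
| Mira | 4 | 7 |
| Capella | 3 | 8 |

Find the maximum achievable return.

Allowing fractional choices, the relaxed optimum would be about 62.2, but projects are indivisible.
Orion + Altair + Arcturus + Mira + Capella: cost 12 + 4 + 6 + 4 + 3 = 29 ≤ 31, return 15 + 15 + 13 + 7 + 8 = 58.
Orion + Vega + Altair + Arcturus + Mira: cost 12 + 5 + 4 + 6 + 4 = 31 ≤ 31, return 15 + 8 + 15 + 13 + 7 = 58.
Orion + Vega + Altair + Arcturus + Capella: cost 12 + 5 + 4 + 6 + 3 = 30 ≤ 31, return 15 + 8 + 15 + 13 + 8 = 59.
Best is Orion, Vega, Altair, Arcturus, and Capella with total return 59.

59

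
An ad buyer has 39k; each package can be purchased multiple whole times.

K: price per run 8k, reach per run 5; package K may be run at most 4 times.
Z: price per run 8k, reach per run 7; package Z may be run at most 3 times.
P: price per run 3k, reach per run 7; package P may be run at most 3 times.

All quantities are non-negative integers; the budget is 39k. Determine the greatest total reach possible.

42

This is a bounded integer knapsack.
P has the best ratio (7/3); taking only P gives at most 3×7 = 21 (stopped by the supply cap of 3).
Mixing does better — 3×Z and 3×P: price 33 ≤ 39, reach 3·7 + 3·7 = 42.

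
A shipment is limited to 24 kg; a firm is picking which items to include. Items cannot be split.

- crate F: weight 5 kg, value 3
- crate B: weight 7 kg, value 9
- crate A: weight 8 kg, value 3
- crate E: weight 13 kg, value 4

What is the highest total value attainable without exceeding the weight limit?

15

Treat it as a binary knapsack problem.
crate F + crate B: weight 5 + 7 = 12 ≤ 24, value 3 + 9 = 12.
crate F + crate B + crate A: weight 5 + 7 + 8 = 20 ≤ 24, value 3 + 9 + 3 = 15.
crate B + crate E: weight 7 + 13 = 20 ≤ 24, value 9 + 4 = 13.
Best is crate F, crate B, and crate A with total value 15.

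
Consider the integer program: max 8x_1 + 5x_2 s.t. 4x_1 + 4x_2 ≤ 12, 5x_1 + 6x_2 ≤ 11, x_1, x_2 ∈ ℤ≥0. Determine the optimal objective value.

(x_1,x_2)=(2,0): 4·2+4·0=8≤12, 5·2+6·0=10≤11, objective 16.
(x_1,x_2)=(1,1): 4·1+4·1=8≤12, 5·1+6·1=11≤11, objective 13.
(x_1,x_2)=(1,0): 4·1+4·0=4≤12, 5·1+6·0=5≤11, objective 8.
No feasible integer point exceeds 16.

16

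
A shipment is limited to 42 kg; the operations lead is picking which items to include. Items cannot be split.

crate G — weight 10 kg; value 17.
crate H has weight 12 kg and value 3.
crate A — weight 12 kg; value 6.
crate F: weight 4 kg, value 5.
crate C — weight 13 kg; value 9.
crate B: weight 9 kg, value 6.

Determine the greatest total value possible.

This is a 0-1 knapsack instance.
Allowing fractional choices, the relaxed optimum would be about 40.0, but items are indivisible.
crate G + crate F + crate C + crate B: weight 10 + 4 + 13 + 9 = 36 ≤ 42, value 17 + 5 + 9 + 6 = 37.
crate G + crate A + crate F + crate C: weight 10 + 12 + 4 + 13 = 39 ≤ 42, value 17 + 6 + 5 + 9 = 37.
The maximum value is 37; one optimal choice is crate G, crate F, crate C, and crate B.

37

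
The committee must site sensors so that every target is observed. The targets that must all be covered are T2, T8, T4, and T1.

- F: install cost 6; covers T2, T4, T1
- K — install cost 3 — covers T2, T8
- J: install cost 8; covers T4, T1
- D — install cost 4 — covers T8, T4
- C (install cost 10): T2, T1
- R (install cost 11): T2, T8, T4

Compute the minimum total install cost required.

9

Choose F and K: together they cover T2, T8, T4, T1 — every target.
Total install cost: 6 + 3 = 9.
No cover costs less than 9.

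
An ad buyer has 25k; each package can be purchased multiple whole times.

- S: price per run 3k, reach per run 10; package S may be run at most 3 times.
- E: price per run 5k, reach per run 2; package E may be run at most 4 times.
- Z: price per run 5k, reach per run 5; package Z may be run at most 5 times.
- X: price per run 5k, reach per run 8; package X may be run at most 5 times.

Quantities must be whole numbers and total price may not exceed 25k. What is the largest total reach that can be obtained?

S has the best ratio (10/3); taking only S gives at most 3×10 = 30 (stopped by the supply cap of 3).
Mixing does better — 3×S and 3×X: price 24 ≤ 25, reach 3·10 + 3·8 = 54.

54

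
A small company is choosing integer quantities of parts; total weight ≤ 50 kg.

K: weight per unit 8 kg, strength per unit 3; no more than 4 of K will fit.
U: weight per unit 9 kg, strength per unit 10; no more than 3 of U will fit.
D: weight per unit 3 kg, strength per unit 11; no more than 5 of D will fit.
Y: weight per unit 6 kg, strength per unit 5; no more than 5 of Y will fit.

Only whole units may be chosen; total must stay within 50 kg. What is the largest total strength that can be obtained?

Take 3×U, 5×D, and 1×Y: weight 48 ≤ 50, strength 3·10 + 5·11 + 1·5 = 90.
D has the best ratio (11/3) and is taken to its limit of 5; remaining capacity is filled optimally with the others.

90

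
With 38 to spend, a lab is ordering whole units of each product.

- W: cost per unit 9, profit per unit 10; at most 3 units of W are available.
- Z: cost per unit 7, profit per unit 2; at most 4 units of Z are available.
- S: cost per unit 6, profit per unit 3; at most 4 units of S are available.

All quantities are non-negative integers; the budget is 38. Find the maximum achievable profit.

This is a bounded integer knapsack.
3×W and 1×S: cost 33 ≤ 38, profit 3·10 + 1·3 = 33.
3×W and 1×Z: cost 34 ≤ 38, profit 3·10 + 1·2 = 32.
Best is 33.

33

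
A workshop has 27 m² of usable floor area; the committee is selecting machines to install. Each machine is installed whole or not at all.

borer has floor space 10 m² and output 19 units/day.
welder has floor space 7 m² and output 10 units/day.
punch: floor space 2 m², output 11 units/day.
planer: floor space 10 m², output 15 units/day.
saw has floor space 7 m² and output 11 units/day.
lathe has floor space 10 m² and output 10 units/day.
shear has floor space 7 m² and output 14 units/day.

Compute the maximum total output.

Allowing fractional choices, the relaxed optimum would be about 56.5, but machines are indivisible.
borer + punch + saw + shear: floor space 10 + 2 + 7 + 7 = 26 ≤ 27, output 19 + 11 + 11 + 14 = 55.
borer + welder + punch + shear: floor space 10 + 7 + 2 + 7 = 26 ≤ 27, output 19 + 10 + 11 + 14 = 54.
borer + welder + punch + saw: floor space 10 + 7 + 2 + 7 = 26 ≤ 27, output 19 + 10 + 11 + 11 = 51.
Best is borer, punch, saw, and shear with total output 55.

55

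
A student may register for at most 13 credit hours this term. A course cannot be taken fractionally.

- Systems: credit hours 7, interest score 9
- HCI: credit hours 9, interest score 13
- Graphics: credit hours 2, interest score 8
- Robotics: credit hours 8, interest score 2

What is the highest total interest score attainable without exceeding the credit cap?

This is a 0-1 knapsack instance.
Systems + Graphics: credit hours 7 + 2 = 9 ≤ 13, interest score 9 + 8 = 17.
HCI + Graphics: credit hours 9 + 2 = 11 ≤ 13, interest score 13 + 8 = 21.
HCI: credit hours 9 ≤ 13, interest score 13.
Best is HCI and Graphics with total interest score 21.

21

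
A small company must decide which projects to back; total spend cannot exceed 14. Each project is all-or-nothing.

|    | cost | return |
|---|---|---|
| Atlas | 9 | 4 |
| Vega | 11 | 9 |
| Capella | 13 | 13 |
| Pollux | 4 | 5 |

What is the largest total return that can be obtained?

Allowing fractional choices, the relaxed optimum would be about 15.0, but projects are indivisible.
Vega: cost 11 ≤ 14, return 9.
Capella: cost 13 ≤ 14, return 13.
Best is Capella with total return 13.

13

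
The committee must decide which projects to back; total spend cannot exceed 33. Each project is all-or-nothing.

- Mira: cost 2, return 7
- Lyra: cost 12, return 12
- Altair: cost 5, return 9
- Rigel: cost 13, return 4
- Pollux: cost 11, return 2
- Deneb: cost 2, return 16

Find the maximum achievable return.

46

Treat it as a binary knapsack problem.
Take Mira, Lyra, Altair, Pollux, and Deneb: cost 2 + 12 + 5 + 11 + 2 = 32 ≤ 33, return 7 + 12 + 9 + 2 + 16 = 46.
No other feasible combination does better.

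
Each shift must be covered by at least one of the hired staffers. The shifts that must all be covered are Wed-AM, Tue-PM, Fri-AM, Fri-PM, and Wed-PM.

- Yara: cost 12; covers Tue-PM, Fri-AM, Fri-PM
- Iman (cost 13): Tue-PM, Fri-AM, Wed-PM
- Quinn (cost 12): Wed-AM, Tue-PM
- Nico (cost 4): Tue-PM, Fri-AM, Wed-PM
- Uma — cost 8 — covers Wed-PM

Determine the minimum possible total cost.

Choose Yara, Quinn, and Nico: together they cover Wed-AM, Tue-PM, Fri-AM, Fri-PM, Wed-PM — every shift.
Total cost: 12 + 12 + 4 = 28.
No cover costs less than 28.

28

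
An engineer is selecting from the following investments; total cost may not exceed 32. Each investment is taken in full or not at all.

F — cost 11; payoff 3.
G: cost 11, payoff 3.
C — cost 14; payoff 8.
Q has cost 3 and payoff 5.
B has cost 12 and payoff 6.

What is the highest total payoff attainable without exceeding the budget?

19

Take C, Q, and B: cost 14 + 3 + 12 = 29 ≤ 32, payoff 8 + 5 + 6 = 19.
No other feasible combination does better.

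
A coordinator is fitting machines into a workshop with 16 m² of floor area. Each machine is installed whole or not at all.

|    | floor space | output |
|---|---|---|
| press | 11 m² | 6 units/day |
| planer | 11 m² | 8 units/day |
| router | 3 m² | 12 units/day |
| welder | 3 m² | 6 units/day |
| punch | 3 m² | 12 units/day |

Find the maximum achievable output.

This is a 0-1 knapsack instance.
Allowing fractional choices, the relaxed optimum would be about 35.1, but machines are indivisible.
router + welder + punch: floor space 3 + 3 + 3 = 9 ≤ 16, output 12 + 6 + 12 = 30.
router + punch: floor space 3 + 3 = 6 ≤ 16, output 12 + 12 = 24.
planer + router: floor space 11 + 3 = 14 ≤ 16, output 8 + 12 = 20.
Best is router, welder, and punch with total output 30.

30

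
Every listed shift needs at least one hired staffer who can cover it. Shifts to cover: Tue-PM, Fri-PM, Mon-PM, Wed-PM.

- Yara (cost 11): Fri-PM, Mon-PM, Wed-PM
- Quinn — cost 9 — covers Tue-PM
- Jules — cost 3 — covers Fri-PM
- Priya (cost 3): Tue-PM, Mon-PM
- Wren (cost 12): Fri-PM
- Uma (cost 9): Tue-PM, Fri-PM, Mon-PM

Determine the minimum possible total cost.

14

This is a weighted set-cover instance.
The greedy cost-per-new-shift heuristic would pick Priya, Jules, and Yara for 17, but a cheaper cover exists.
Choose Yara and Priya: together they cover Tue-PM, Fri-PM, Mon-PM, Wed-PM — every shift.
Total cost: 11 + 3 = 14.
No cover costs less than 14.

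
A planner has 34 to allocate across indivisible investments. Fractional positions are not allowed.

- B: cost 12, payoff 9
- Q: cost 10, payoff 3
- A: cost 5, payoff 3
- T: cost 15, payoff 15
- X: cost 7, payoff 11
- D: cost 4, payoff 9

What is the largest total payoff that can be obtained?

38

This is an integer program with binary decision variables.
Allowing fractional choices, the relaxed optimum would be about 41.0, but investments are indivisible.
A + T + X + D: cost 5 + 15 + 7 + 4 = 31 ≤ 34, payoff 3 + 15 + 11 + 9 = 38.
T + X + D: cost 15 + 7 + 4 = 26 ≤ 34, payoff 15 + 11 + 9 = 35.
Best is A, T, X, and D with total payoff 38.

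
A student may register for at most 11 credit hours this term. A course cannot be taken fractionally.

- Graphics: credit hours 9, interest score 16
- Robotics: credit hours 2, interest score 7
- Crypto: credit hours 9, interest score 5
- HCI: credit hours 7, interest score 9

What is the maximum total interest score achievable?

Take Graphics and Robotics: credit hours 9 + 2 = 11 ≤ 11, interest score 16 + 7 = 23.
No other feasible combination does better.

23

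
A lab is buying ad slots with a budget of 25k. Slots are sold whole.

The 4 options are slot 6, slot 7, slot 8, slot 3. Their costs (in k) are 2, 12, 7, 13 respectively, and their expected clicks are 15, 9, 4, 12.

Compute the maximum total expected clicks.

This is a 0-1 knapsack instance.
Take slot 6, slot 8, and slot 3: cost 2 + 7 + 13 = 22 ≤ 25, expected clicks 15 + 4 + 12 = 31.
No other feasible combination does better.

31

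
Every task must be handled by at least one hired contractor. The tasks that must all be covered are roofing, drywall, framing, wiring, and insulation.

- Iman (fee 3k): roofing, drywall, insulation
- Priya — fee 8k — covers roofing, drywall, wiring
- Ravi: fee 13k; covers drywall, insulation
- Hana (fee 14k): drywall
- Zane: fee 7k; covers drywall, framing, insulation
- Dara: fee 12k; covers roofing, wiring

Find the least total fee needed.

The greedy cost-per-new-task heuristic would pick Iman, Zane, and Priya for 18, but a cheaper cover exists.
Choose Priya and Zane: together they cover roofing, drywall, framing, wiring, insulation — every task.
Total fee: 8 + 7 = 15.
No cover costs less than 15.

15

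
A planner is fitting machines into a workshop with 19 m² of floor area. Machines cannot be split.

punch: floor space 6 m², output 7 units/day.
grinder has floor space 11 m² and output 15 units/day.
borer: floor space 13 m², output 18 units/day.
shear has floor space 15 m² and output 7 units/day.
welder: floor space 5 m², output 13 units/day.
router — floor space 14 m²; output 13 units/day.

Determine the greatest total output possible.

borer + welder: floor space 13 + 5 = 18 ≤ 19, output 18 + 13 = 31.
grinder + welder: floor space 11 + 5 = 16 ≤ 19, output 15 + 13 = 28.
Best is borer and welder with total output 31.

31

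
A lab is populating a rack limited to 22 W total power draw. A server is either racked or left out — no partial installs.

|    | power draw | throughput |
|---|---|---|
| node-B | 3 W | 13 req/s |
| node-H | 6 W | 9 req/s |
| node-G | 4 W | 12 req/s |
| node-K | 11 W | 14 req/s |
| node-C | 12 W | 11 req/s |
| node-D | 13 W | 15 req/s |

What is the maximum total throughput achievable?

40

Take node-B, node-G, and node-D: power draw 3 + 4 + 13 = 20 ≤ 22, throughput 13 + 12 + 15 = 40.
No other feasible combination does better.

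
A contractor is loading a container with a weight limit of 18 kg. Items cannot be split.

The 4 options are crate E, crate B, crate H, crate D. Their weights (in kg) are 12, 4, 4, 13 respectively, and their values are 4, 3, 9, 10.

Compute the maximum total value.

19

Allowing fractional choices, the relaxed optimum would be about 19.8, but items are indivisible.
crate H + crate D: weight 4 + 13 = 17 ≤ 18, value 9 + 10 = 19.
crate E + crate H: weight 12 + 4 = 16 ≤ 18, value 4 + 9 = 13.
crate B + crate D: weight 4 + 13 = 17 ≤ 18, value 3 + 10 = 13.
Best is crate H and crate D with total value 19.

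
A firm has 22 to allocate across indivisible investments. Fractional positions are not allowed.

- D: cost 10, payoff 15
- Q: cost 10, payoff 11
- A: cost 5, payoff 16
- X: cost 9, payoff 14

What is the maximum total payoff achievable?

31

Allowing fractional choices, the relaxed optimum would be about 42.0, but investments are indivisible.
D + A: cost 10 + 5 = 15 ≤ 22, payoff 15 + 16 = 31.
D + X: cost 10 + 9 = 19 ≤ 22, payoff 15 + 14 = 29.
A + X: cost 5 + 9 = 14 ≤ 22, payoff 16 + 14 = 30.
Best is D and A with total payoff 31.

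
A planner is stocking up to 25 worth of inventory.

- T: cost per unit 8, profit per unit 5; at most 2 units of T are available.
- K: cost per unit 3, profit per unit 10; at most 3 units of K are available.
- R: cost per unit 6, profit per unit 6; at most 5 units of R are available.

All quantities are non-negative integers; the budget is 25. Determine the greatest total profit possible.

42

K has the best ratio (10/3); taking only K gives at most 3×10 = 30 (stopped by the supply cap of 3).
Mixing does better — 3×K and 2×R: cost 21 ≤ 25, profit 3·10 + 2·6 = 42.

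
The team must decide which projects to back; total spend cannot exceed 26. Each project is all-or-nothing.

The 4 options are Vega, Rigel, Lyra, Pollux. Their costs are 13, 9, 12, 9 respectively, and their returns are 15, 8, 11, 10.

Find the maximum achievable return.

26

Treat it as a binary knapsack problem.
Vega + Lyra: cost 13 + 12 = 25 ≤ 26, return 15 + 11 = 26.
Vega + Pollux: cost 13 + 9 = 22 ≤ 26, return 15 + 10 = 25.
Vega + Rigel: cost 13 + 9 = 22 ≤ 26, return 15 + 8 = 23.
Best is Vega and Lyra with total return 26.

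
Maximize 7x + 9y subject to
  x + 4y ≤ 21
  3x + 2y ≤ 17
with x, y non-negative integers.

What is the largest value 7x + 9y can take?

(x,y)=(3,4): 1·3+4·4=19≤21, 3·3+2·4=17≤17, objective 57.
(x,y)=(1,5): 1·1+4·5=21≤21, 3·1+2·5=13≤17, objective 52.
(x,y)=(2,4): 1·2+4·4=18≤21, 3·2+2·4=14≤17, objective 50.
Maximum is 57 at (x,y)=(3,4).

57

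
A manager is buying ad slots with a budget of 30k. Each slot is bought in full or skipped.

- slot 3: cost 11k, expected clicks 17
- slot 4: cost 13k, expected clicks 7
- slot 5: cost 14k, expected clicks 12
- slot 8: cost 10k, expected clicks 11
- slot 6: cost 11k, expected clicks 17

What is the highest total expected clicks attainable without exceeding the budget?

34

slot 3 + slot 6: cost 11 + 11 = 22 ≤ 30, expected clicks 17 + 17 = 34.
slot 5 + slot 6: cost 14 + 11 = 25 ≤ 30, expected clicks 12 + 17 = 29.
slot 3 + slot 5: cost 11 + 14 = 25 ≤ 30, expected clicks 17 + 12 = 29.
Best is slot 3 and slot 6 with total expected clicks 34.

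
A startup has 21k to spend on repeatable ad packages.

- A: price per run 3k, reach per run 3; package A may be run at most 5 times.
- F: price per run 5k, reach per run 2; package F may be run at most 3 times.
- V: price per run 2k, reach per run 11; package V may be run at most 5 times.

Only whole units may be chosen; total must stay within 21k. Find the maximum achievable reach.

64

Take 3×A and 5×V: price 19 ≤ 21, reach 3·3 + 5·11 = 64.
V has the best ratio (11/2) and is taken to its limit of 5; remaining capacity is filled optimally with the others.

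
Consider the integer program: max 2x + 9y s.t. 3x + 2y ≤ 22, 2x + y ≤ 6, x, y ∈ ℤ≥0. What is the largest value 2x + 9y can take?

(x,y)=(0,6): 3·0+2·6=12≤22, 2·0+1·6=6≤6, objective 54.
(x,y)=(0,5): 3·0+2·5=10≤22, 2·0+1·5=5≤6, objective 45.
No feasible integer point exceeds 54.

54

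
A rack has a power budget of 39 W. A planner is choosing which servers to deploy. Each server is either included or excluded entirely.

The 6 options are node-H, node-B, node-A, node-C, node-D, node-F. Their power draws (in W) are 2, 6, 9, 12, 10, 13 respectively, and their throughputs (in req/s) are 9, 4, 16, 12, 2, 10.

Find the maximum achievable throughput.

This is an integer program with binary decision variables.
Take node-H, node-A, node-C, and node-F: power draw 2 + 9 + 12 + 13 = 36 ≤ 39, throughput 9 + 16 + 12 + 10 = 47.
No other feasible combination does better.

47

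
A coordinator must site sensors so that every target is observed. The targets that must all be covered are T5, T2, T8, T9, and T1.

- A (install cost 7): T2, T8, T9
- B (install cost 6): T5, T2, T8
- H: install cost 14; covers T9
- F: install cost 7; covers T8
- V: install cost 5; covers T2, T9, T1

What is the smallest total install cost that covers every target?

Choose B and V: together they cover T5, T2, T8, T9, T1 — every target.
Total install cost: 6 + 5 = 11.

11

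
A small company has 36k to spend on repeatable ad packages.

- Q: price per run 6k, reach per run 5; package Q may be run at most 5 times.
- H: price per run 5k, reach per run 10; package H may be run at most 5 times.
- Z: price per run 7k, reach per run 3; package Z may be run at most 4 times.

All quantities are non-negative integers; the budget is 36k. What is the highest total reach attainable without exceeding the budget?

55

H has the best ratio (10/5); taking only H gives at most 5×10 = 50 (stopped by the supply cap of 5).
Mixing does better — 1×Q and 5×H: price 31 ≤ 36, reach 1·5 + 5·10 = 55.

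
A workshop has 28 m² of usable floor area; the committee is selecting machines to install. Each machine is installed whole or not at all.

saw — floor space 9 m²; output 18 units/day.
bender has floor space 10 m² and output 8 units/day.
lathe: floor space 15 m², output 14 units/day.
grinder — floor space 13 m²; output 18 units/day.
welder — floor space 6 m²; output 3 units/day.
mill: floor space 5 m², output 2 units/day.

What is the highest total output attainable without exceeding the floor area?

Take saw, grinder, and welder: floor space 9 + 13 + 6 = 28 ≤ 28, output 18 + 18 + 3 = 39.
No other feasible combination does better.

39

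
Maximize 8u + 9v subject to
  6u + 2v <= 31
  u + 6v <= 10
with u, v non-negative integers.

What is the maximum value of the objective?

(u,v)=(4,1): 6·4+2·1=26≤31, 1·4+6·1=10≤10, objective 41.
(u,v)=(5,0): 6·5+2·0=30≤31, 1·5+6·0=5≤10, objective 40.
(u,v)=(3,1): 6·3+2·1=20≤31, 1·3+6·1=9≤10, objective 33.
The best lattice point is (4,1), giving 41.

41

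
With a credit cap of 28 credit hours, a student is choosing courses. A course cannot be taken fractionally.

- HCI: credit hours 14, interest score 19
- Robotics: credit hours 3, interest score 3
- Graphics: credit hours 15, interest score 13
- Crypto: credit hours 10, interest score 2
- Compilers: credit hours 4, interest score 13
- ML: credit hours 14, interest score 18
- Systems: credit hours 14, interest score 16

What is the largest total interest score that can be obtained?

Take HCI and ML: credit hours 14 + 14 = 28 ≤ 28, interest score 19 + 18 = 37.
No other feasible combination does better.

37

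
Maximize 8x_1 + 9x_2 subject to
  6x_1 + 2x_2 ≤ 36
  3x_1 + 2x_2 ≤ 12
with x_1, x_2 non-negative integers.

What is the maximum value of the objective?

(x_1,x_2)=(0,6): 6·0+2·6=12≤36, 3·0+2·6=12≤12, objective 54.
(x_1,x_2)=(0,5): 6·0+2·5=10≤36, 3·0+2·5=10≤12, objective 45.
Maximum is 54 at (x_1,x_2)=(0,6).

54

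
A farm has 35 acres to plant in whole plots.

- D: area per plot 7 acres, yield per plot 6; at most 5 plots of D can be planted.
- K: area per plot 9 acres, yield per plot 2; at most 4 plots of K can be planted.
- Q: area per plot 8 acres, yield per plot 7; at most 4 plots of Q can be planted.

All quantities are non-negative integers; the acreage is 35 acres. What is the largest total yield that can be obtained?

30

5×D: area 35 ≤ 35, yield 5·6 = 30.
4×Q: area 32 ≤ 35, yield 4·7 = 28.
Best is 30.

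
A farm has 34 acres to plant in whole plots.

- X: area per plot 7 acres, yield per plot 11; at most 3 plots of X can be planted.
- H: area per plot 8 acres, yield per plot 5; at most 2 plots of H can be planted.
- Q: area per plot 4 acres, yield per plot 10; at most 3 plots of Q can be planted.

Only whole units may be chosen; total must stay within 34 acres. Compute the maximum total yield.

2×X, 1×H, and 3×Q: area 34 ≤ 34, yield 2·11 + 1·5 + 3·10 = 57.
3×X and 3×Q: area 33 ≤ 34, yield 3·11 + 3·10 = 63.
Best is 63.

63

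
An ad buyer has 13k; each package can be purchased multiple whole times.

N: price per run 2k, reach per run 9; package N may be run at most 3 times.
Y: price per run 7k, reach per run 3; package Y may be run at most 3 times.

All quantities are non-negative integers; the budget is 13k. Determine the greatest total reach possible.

30

N has the best ratio (9/2); taking only N gives at most 3×9 = 27 (stopped by the supply cap of 3).
Mixing does better — 3×N and 1×Y: price 13 ≤ 13, reach 3·9 + 1·3 = 30.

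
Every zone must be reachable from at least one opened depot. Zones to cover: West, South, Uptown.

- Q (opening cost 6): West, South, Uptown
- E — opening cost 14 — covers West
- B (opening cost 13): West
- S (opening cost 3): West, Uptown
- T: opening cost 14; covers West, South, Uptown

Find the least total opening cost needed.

6

This is a weighted set-cover instance.
Q alone covers West, South, Uptown — every zone.
Total opening cost: 6.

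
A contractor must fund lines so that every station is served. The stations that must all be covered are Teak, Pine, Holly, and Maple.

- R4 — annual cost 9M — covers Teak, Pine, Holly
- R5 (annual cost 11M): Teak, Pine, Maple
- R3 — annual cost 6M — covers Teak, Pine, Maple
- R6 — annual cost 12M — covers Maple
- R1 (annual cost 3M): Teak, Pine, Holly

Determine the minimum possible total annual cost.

9

This is an integer covering problem.
Choose R3 and R1: together they cover Teak, Pine, Holly, Maple — every station.
Total annual cost: 6 + 3 = 9.
No cover costs less than 9.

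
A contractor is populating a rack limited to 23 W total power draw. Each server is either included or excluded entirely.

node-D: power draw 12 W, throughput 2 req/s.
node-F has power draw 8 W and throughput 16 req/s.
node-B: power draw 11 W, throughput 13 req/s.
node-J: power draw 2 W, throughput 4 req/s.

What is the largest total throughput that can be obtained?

33

This is an integer program with binary decision variables.
Take node-F, node-B, and node-J: power draw 8 + 11 + 2 = 21 ≤ 23, throughput 16 + 13 + 4 = 33.
No other feasible combination does better.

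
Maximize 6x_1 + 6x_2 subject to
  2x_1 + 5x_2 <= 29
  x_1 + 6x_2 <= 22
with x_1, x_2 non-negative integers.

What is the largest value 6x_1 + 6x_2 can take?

(x_1,x_2)=(14,0): 2·14+5·0=28≤29, 1·14+6·0=14≤22, objective 84.
(x_1,x_2)=(13,0): 2·13+5·0=26≤29, 1·13+6·0=13≤22, objective 78.
The best lattice point is (14,0), giving 84.

84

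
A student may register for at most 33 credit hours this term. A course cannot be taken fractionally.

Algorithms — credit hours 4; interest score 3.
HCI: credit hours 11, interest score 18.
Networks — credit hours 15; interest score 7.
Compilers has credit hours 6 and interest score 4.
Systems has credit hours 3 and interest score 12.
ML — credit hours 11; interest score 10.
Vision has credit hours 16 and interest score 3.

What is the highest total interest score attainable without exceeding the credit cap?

Treat it as a binary knapsack problem.
HCI + Compilers + Systems + ML: credit hours 11 + 6 + 3 + 11 = 31 ≤ 33, interest score 18 + 4 + 12 + 10 = 44.
Algorithms + HCI + Systems + ML: credit hours 4 + 11 + 3 + 11 = 29 ≤ 33, interest score 3 + 18 + 12 + 10 = 43.
HCI + Systems + ML: credit hours 11 + 3 + 11 = 25 ≤ 33, interest score 18 + 12 + 10 = 40.
Best is HCI, Compilers, Systems, and ML with total interest score 44.

44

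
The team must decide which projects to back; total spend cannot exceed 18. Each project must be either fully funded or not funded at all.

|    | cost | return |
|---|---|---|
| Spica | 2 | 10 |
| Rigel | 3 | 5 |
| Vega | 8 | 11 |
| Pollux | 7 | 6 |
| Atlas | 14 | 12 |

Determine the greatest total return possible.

27

Treat it as a binary knapsack problem.
Take Spica, Vega, and Pollux: cost 2 + 8 + 7 = 17 ≤ 18, return 10 + 11 + 6 = 27.
No other feasible combination does better.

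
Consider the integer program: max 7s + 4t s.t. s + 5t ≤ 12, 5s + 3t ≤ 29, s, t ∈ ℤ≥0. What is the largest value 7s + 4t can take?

Relaxing integrality, the LP optimum is 40.60 at (s,t) = (5.8, 0), which is not an integer point.
(s,t)=(5,1): 1·5+5·1=10≤12, 5·5+3·1=28≤29, objective 39.
(s,t)=(5,0): 1·5+5·0=5≤12, 5·5+3·0=25≤29, objective 35.
(s,t)=(4,1): 1·4+5·1=9≤12, 5·4+3·1=23≤29, objective 32.
The best lattice point is (5,1), giving 39.

39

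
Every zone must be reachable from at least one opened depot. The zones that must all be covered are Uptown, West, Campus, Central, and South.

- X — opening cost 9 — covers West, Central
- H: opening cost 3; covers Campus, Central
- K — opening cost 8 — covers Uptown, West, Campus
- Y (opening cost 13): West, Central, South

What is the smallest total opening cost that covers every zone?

The greedy cost-per-new-zone heuristic would pick H, K, and Y for 24, but a cheaper cover exists.
Choose K and Y: together they cover Uptown, West, Campus, Central, South — every zone.
Total opening cost: 8 + 13 = 21.
No cover costs less than 21.

21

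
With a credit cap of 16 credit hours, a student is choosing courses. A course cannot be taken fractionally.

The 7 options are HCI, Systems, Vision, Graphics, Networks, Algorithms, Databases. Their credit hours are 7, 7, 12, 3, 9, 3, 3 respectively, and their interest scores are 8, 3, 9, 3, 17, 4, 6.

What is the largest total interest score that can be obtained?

27

Allowing fractional choices, the relaxed optimum would be about 28.1, but courses are indivisible.
Graphics + Networks + Databases: credit hours 3 + 9 + 3 = 15 ≤ 16, interest score 3 + 17 + 6 = 26.
HCI + Networks: credit hours 7 + 9 = 16 ≤ 16, interest score 8 + 17 = 25.
Networks + Algorithms + Databases: credit hours 9 + 3 + 3 = 15 ≤ 16, interest score 17 + 4 + 6 = 27.
Best is Networks, Algorithms, and Databases with total interest score 27.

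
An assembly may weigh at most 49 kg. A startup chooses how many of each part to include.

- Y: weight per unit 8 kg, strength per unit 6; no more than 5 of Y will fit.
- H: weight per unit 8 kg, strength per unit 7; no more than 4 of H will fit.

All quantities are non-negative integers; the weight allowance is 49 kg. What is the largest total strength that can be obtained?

40

Take 2×Y and 4×H: weight 48 ≤ 49, strength 2·6 + 4·7 = 40.
H has the best ratio (7/8) and is taken to its limit of 4; remaining capacity is filled optimally with the others.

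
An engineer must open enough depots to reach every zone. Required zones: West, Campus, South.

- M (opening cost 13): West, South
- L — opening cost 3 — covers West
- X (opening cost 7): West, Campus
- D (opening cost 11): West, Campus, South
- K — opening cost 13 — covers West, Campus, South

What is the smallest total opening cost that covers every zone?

11

D alone covers West, Campus, South — every zone.
Total opening cost: 11.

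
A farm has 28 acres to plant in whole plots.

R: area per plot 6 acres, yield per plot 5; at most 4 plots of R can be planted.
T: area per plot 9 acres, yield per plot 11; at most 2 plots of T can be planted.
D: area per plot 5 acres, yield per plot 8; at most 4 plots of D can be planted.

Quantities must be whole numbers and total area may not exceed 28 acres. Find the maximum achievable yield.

38

D has the best ratio (8/5); taking only D gives at most 4×8 = 32 (stopped by the supply cap of 4).
Mixing does better — 2×T and 2×D: area 28 ≤ 28, yield 2·11 + 2·8 = 38.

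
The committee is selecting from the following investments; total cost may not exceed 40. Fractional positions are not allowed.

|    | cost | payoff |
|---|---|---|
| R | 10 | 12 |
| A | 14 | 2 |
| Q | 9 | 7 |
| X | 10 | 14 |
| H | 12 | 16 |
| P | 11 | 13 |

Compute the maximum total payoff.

46

Allowing fractional choices, the relaxed optimum would be about 51.5, but investments are indivisible.
X + H + P: cost 10 + 12 + 11 = 33 ≤ 40, payoff 14 + 16 + 13 = 43.
R + X + H: cost 10 + 10 + 12 = 32 ≤ 40, payoff 12 + 14 + 16 = 42.
R + Q + X + P: cost 10 + 9 + 10 + 11 = 40 ≤ 40, payoff 12 + 7 + 14 + 13 = 46.
Best is R, Q, X, and P with total payoff 46.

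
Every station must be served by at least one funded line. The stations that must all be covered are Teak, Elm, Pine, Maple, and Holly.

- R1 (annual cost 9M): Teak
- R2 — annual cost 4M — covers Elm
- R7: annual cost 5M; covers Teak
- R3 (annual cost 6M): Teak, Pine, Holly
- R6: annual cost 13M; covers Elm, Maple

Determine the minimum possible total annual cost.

19

The greedy cost-per-new-station heuristic would pick R3, R2, and R6 for 23, but a cheaper cover exists.
Choose R3 and R6: together they cover Teak, Elm, Pine, Maple, Holly — every station.
Total annual cost: 6 + 13 = 19.
No cover costs less than 19.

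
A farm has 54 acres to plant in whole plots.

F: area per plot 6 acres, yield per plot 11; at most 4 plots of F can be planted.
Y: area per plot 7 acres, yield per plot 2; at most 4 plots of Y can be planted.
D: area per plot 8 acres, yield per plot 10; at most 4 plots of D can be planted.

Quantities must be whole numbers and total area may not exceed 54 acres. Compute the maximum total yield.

74

4×F and 3×D: area 48 ≤ 54, yield 4·11 + 3·10 = 74.
3×F and 4×D: area 50 ≤ 54, yield 3·11 + 4·10 = 73.
Best is 74.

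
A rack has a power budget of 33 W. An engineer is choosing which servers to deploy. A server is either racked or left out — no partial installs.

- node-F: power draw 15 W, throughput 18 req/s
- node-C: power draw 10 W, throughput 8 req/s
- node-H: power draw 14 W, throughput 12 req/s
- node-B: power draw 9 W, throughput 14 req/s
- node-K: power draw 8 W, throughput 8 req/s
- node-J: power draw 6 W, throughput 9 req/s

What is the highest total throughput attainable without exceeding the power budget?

41

Allowing fractional choices, the relaxed optimum would be about 44.0, but servers are indivisible.
node-F + node-B + node-J: power draw 15 + 9 + 6 = 30 ≤ 33, throughput 18 + 14 + 9 = 41.
node-F + node-B + node-K: power draw 15 + 9 + 8 = 32 ≤ 33, throughput 18 + 14 + 8 = 40.
node-C + node-B + node-K + node-J: power draw 10 + 9 + 8 + 6 = 33 ≤ 33, throughput 8 + 14 + 8 + 9 = 39.
Best is node-F, node-B, and node-J with total throughput 41.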